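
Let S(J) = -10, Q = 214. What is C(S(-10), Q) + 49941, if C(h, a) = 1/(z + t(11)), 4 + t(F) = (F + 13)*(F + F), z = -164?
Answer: 17978761/360 ≈ 49941.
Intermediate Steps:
t(F) = -4 + 2*F*(13 + F) (t(F) = -4 + (F + 13)*(F + F) = -4 + (13 + F)*(2*F) = -4 + 2*F*(13 + F))
C(h, a) = 1/360 (C(h, a) = 1/(-164 + (-4 + 2*11**2 + 26*11)) = 1/(-164 + (-4 + 2*121 + 286)) = 1/(-164 + (-4 + 242 + 286)) = 1/(-164 + 524) = 1/360)
C(S(-10), Q) + 49941 = 1/360 + 49941 = 17978761/360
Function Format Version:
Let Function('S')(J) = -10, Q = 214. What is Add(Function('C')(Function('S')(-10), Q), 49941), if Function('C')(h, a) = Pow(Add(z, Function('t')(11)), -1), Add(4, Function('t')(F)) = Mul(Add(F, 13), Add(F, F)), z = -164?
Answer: Rational(17978761, 360) ≈ 49941.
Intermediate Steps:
Function('t')(F) = Add(-4, Mul(2, F, Add(13, F))) (Function('t')(F) = Add(-4, Mul(Add(F, 13), Add(F, F))) = Add(-4, Mul(Add(13, F), Mul(2, F))) = Add(-4, Mul(2, F, Add(13, F))))
Function('C')(h, a) = Rational(1, 360) (Function('C')(h, a) = Pow(Add(-164, Add(-4, Mul(2, Pow(11, 2)), Mul(26, 11))), -1) = Pow(Add(-164, Add(-4, Mul(2, 121), 286)), -1) = Pow(Add(-164, Add(-4, 242, 286)), -1) = Pow(Add(-164, 524), -1) = Pow(360, -1) = Rational(1, 360))
Add(Function('C')(Function('S')(-10), Q), 49941) = Add(Rational(1, 360), 49941) = Rational(17978761, 360)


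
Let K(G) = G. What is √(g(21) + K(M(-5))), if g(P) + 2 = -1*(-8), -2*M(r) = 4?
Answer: 2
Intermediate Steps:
M(r) = -2 (M(r) = -½*4 = -2)
g(P) = 6 (g(P) = -2 - 1*(-8) = -2 + 8 = 6)
√(g(21) + K(M(-5))) = √(6 - 2) = √4 = 2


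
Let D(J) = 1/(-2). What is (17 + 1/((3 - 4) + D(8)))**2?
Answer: 2401/9 ≈ 266.78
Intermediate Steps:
D(J) = -1/2
(17 + 1/((3 - 4) + D(8)))**2 = (17 + 1/((3 - 4) - 1/2))**2 = (17 + 1/(-1 - 1/2))**2 = (17 + 1/(-3/2))**2 = (17 - 2/3)**2 = (49/3)**2 = 2401/9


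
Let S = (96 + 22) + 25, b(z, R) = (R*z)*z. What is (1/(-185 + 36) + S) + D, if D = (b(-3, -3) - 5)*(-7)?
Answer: 54682/149 ≈ 366.99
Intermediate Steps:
b(z, R) = R*z²
D = 224 (D = (-3*(-3)² - 5)*(-7) = (-3*9 - 5)*(-7) = (-27 - 5)*(-7) = -32*(-7) = 224)
S = 143 (S = 118 + 25 = 143)
(1/(-185 + 36) + S) + D = (1/(-185 + 36) + 143) + 224 = (1/(-149) + 143) + 224 = (-1/149 + 143) + 224 = 21306/149 + 224 = 54682/149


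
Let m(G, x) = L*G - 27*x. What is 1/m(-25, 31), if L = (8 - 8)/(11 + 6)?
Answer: -1/837 ≈ -0.0011947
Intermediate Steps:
L = 0 (L = 0/17 = 0*(1/17) = 0)
m(G, x) = -27*x (m(G, x) = 0*G - 27*x = 0 - 27*x = -27*x)
1/m(-25, 31) = 1/(-27*31) = 1/(-837) = -1/837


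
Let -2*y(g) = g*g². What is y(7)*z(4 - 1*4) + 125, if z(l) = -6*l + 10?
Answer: -1590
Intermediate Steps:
y(g) = -g³/2 (y(g) = -g*g²/2 = -g³/2)
z(l) = 10 - 6*l
y(7)*z(4 - 1*4) + 125 = (-½*7³)*(10 - 6*(4 - 1*4)) + 125 = (-½*343)*(10 - 6*(4 - 4)) + 125 = -343*(10 - 6*0)/2 + 125 = -343*(10 + 0)/2 + 125 = -343/2*10 + 125 = -1715 + 125 = -1590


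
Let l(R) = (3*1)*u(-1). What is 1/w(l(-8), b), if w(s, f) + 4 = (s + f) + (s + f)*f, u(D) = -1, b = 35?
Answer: 1/1148 ≈ 0.00087108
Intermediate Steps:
l(R) = -3 (l(R) = (3*1)*(-1) = 3*(-1) = -3)
w(s, f) = -4 + f + s + f*(f + s) (w(s, f) = -4 + ((s + f) + (s + f)*f) = -4 + ((f + s) + (f + s)*f) = -4 + ((f + s) + f*(f + s)) = -4 + (f + s + f*(f + s)) = -4 + f + s + f*(f + s))
1/w(l(-8), b) = 1/(-4 + 35 - 3 + 35**2 + 35*(-3)) = 1/(-4 + 35 - 3 + 1225 - 105) = 1/1148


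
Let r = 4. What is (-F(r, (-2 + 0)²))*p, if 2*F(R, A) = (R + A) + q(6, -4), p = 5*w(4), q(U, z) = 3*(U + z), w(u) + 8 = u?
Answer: 140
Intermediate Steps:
w(u) = -8 + u
q(U, z) = 3*U + 3*z
p = -20 (p = 5*(-8 + 4) = 5*(-4) = -20)
F(R, A) = 3 + A/2 + R/2 (F(R, A) = ((R + A) + (3*6 + 3*(-4)))/2 = ((A + R) + (18 - 12))/2 = ((A + R) + 6)/2 = (6 + A + R)/2 = 3 + A/2 + R/2)
(-F(r, (-2 + 0)²))*p = -(3 + (-2 + 0)²/2 + (½)*4)*(-20) = -(3 + (½)*(-2)² + 2)*(-20) = -(3 + (½)*4 + 2)*(-20) = -(3 + 2 + 2)*(-20) = -1*7*(-20) = -7*(-20) = 140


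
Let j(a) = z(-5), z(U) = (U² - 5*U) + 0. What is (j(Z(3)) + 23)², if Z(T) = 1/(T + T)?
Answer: 5329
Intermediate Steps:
z(U) = U² - 5*U
Z(T) = 1/(2*T)
j(a) = 50 (j(a) = -5*(-5 - 5) = -5*(-10) = 50)
(j(Z(3)) + 23)² = (50 + 23)² = 73² = 5329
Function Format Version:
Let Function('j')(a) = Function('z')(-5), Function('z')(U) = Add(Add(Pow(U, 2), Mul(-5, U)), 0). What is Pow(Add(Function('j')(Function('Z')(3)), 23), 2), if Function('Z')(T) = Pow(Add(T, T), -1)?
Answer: 5329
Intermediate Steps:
Function('z')(U) = Add(Pow(U, 2), Mul(-5, U))
Function('Z')(T) = Mul(Rational(1, 2), Pow(T, -1)) (Function('Z')(T) = Pow(Mul(2, T), -1) = Mul(Rational(1, 2), Pow(T, -1)))
Function('j')(a) = 50 (Function('j')(a) = Mul(-5, Add(-5, -5)) = Mul(-5, -10) = 50)
Pow(Add(Function('j')(Function('Z')(3)), 23), 2) = Pow(Add(50, 23), 2) = Pow(73, 2) = 5329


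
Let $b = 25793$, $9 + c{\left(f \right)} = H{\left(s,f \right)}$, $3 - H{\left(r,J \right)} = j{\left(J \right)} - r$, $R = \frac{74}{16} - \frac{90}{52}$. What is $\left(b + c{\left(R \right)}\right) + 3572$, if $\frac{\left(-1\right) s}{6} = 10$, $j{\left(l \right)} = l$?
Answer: $\frac{3046795}{104} \approx 29296.0$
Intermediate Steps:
$R = \frac{301}{104}$ ($R = 74 \cdot \frac{1}{16} - \frac{45}{26} = \frac{37}{8} - \frac{45}{26} = \frac{301}{104} \approx 2.8942$)
$s = -60$ ($s = \left(-6\right) 10 = -60$)
$H{\left(r,J \right)} = 3 + r - J$ ($H{\left(r,J \right)} = 3 - \left(J - r\right) = 3 + r - J$)
$c{\left(f \right)} = -66 - f$ ($c{\left(f \right)} = -9 - \left(57 + f\right) = -66 - f$)
$\left(b + c{\left(R \right)}\right) + 3572 = \left(25793 - \frac{7165}{104}\right) + 3572 = \frac{2675307}{104} + 3572 = \frac{3046795}{104}$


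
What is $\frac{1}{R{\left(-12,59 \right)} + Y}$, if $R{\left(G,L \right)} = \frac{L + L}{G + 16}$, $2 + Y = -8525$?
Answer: $- \frac{2}{16995} \approx -0.00011768$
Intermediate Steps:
$Y = -8527$ ($Y = -2 - 8525 = -8527$)
$R{\left(G,L \right)} = \frac{2 L}{16 + G}$
$\frac{1}{R{\left(-12,59 \right)} + Y} = \frac{1}{2 \cdot 59 \frac{1}{16 - 12} - 8527} = \frac{1}{2 \cdot 59 \cdot \frac{1}{4} - 8527} = \frac{1}{\frac{59}{2} - 8527} = \frac{1}{- \frac{16995}{2}} = - \frac{2}{16995}$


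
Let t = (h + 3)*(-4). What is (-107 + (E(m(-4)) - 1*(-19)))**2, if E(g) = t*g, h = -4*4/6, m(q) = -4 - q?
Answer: 7744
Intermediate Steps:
h = -8/3 (h = -16*1/6 = -8/3 ≈ -2.6667)
t = -4/3 (t = (-8/3 + 3)*(-4) = (1/3)*(-4) = -4/3 ≈ -1.3333)
E(g) = -4*g/3
(-107 + (E(m(-4)) - 1*(-19)))**2 = (-107 + (-4*(-4 - 1*(-4))/3 - 1*(-19)))**2 = (-107 + (-4*(-4 + 4)/3 + 19))**2 = (-107 + (-4/3*0 + 19))**2 = (-107 + (0 + 19))**2 = (-107 + 19)**2 = (-88)**2 = 7744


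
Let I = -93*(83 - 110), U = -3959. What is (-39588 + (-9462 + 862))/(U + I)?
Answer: 12047/362 ≈ 33.279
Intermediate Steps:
I = 2511 (I = -93*(-27) = 2511)
(-39588 + (-9462 + 862))/(U + I) = (-39588 + (-9462 + 862))/(-3959 + 2511) = (-39588 - 8600)/(-1448) = -48188*(-1/1448) = 12047/362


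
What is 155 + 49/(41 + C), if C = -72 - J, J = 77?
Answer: 16691/108 ≈ 154.55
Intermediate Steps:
C = -149 (C = -72 - 1*77 = -72 - 77 = -149)
155 + 49/(41 + C) = 155 + 49/(41 - 149) = 155 + 49/(-108) = 155 + 49*(-1/108) = 155 - 49/108 = 16691/108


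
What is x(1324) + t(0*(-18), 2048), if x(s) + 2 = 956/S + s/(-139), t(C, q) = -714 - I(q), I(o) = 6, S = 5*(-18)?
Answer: -4642132/6255 ≈ -742.15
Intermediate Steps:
S = -90
t(C, q) = -720 (t(C, q) = -714 - 1*6 = -714 - 6 = -720)
x(s) = -568/45 - s/139 (x(s) = -2 + (956/(-90) + s/(-139)) = -2 + (956*(-1/90) + s*(-1/139)) = -2 + (-478/45 - s/139) = -568/45 - s/139)
x(1324) + t(0*(-18), 2048) = (-568/45 - 1/139*1324) - 720 = (-568/45 - 1324/139) - 720 = -138532/6255 - 720 = -4642132/6255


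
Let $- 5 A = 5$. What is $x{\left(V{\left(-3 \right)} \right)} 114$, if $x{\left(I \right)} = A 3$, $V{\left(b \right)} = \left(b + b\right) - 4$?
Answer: $-342$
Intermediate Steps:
$A = -1$ ($A = \left(- \frac{1}{5}\right) 5 = -1$)
$V{\left(b \right)} = -4 + 2 b$ ($V{\left(b \right)} = 2 b - 4 = -4 + 2 b$)
$x{\left(I \right)} = -3$ ($x{\left(I \right)} = \left(-1\right) 3 = -3$)
$x{\left(V{\left(-3 \right)} \right)} 114 = \left(-3\right) 114 = -342$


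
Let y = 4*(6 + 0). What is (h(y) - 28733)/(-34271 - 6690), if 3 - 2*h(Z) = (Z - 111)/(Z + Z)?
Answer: 919379/1310752 ≈ 0.70141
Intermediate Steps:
y = 24 (y = 4*6 = 24)
h(Z) = 3/2 - (-111 + Z)/(4*Z) (h(Z) = 3/2 - (Z - 111)/(2*(Z + Z)) = 3/2 - (-111 + Z)/(2*(2*Z)) = 3/2 - (-111 + Z)*1/(2*Z)/2 = 3/2 - (-111 + Z)/(4*Z))
(h(y) - 28733)/(-34271 - 6690) = ((1/4)*(111 + 5*24)/24 - 28733)/(-34271 - 6690) = ((1/4)*(1/24)*(111 + 120) - 28733)/(-40961) = ((1/4)*(1/24)*231 - 28733)*(-1/40961) = (77/32 - 28733)*(-1/40961) = -919379/32*(-1/40961) = 919379/1310752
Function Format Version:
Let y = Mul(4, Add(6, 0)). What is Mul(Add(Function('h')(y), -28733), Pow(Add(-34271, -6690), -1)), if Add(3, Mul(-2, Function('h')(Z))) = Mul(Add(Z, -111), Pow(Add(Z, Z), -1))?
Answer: Rational(919379, 1310752) ≈ 0.70141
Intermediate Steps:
y = 24 (y = Mul(4, 6) = 24)
Function('h')(Z) = Add(Rational(3, 2), Mul(Rational(-1, 4), Pow(Z, -1), Add(-111, Z))) (Function('h')(Z) = Add(Rational(3, 2), Mul(Rational(-1, 2), Mul(Add(Z, -111), Pow(Add(Z, Z), -1)))) = Add(Rational(3, 2), Mul(Rational(-1, 2), Mul(Add(-111, Z), Pow(Mul(2, Z), -1)))) = Add(Rational(3, 2), Mul(Rational(-1, 2), Mul(Add(-111, Z), Mul(Rational(1, 2), Pow(Z, -1))))) = Add(Rational(3, 2), Mul(Rational(-1, 2), Mul(Rational(1, 2), Pow(Z, -1), Add(-111, Z)))) = Add(Rational(3, 2), Mul(Rational(-1, 4), Pow(Z, -1), Add(-111, Z))))
Mul(Add(Function('h')(y), -28733), Pow(Add(-34271, -6690), -1)) = Mul(Add(Mul(Rational(1, 4), Pow(24, -1), Add(111, Mul(5, 24))), -28733), Pow(Add(-34271, -6690), -1)) = Mul(Add(Mul(Rational(1, 4), Rational(1, 24), Add(111, 120)), -28733), Pow(-40961, -1)) = Mul(Add(Mul(Rational(1, 4), Rational(1, 24), 231), -28733), Rational(-1, 40961)) = Mul(Add(Rational(77, 32), -28733), Rational(-1, 40961)) = Mul(Rational(-919379, 32), Rational(-1, 40961)) = Rational(919379, 1310752)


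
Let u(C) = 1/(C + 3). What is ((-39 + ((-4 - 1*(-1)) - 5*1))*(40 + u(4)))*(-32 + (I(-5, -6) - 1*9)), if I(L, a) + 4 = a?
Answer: 673557/7 ≈ 96222.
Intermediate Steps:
I(L, a) = -4 + a
u(C) = 1/(3 + C)
((-39 + ((-4 - 1*(-1)) - 5*1))*(40 + u(4)))*(-32 + (I(-5, -6) - 1*9)) = ((-39 + ((-4 - 1*(-1)) - 5*1))*(40 + 1/(3 + 4)))*(-32 + ((-4 - 6) - 1*9)) = ((-39 + ((-4 + 1) - 5))*(40 + 1/7))*(-32 + (-10 - 9)) = ((-39 + (-3 - 5))*(40 + ⅐))*(-32 - 19) = ((-39 - 8)*(281/7))*(-51) = -47*281/7*(-51) = -13207/7*(-51) = 673557/7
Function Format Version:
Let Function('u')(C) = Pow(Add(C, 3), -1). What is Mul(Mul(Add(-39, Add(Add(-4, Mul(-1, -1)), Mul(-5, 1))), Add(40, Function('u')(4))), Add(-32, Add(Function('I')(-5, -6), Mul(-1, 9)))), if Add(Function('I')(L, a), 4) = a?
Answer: Rational(673557, 7) ≈ 96222.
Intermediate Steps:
Function('I')(L, a) = Add(-4, a)
Function('u')(C) = Pow(Add(3, C), -1)
Mul(Mul(Add(-39, Add(Add(-4, Mul(-1, -1)), Mul(-5, 1))), Add(40, Function('u')(4))), Add(-32, Add(Function('I')(-5, -6), Mul(-1, 9)))) = Mul(Mul(Add(-39, Add(Add(-4, Mul(-1, -1)), Mul(-5, 1))), Add(40, Pow(Add(3, 4), -1))), Add(-32, Add(Add(-4, -6), Mul(-1, 9)))) = Mul(Mul(Add(-39, Add(Add(-4, 1), -5)), Add(40, Pow(7, -1))), Add(-32, Add(-10, -9))) = Mul(Mul(Add(-39, Add(-3, -5)), Add(40, Rational(1, 7))), Add(-32, -19)) = Mul(Mul(Add(-39, -8), Rational(281, 7)), -51) = Mul(Mul(-47, Rational(281, 7)), -51) = Mul(Rational(-13207, 7), -51) = Rational(673557, 7)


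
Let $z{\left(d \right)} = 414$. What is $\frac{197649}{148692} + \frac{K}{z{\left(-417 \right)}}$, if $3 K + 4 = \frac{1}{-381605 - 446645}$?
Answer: $\frac{4225546693621}{3186613605375} \approx 1.326$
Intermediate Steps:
$K = - \frac{3313001}{2484750}$ ($K = - \frac{4}{3} + \frac{1}{3 \left(-381605 - 446645\right)} = - \frac{4}{3} + \frac{1}{3 \left(-828250\right)} = - \frac{4}{3} + \frac{1}{3} \left(- \frac{1}{828250}\right) = - \frac{4}{3} - \frac{1}{2484750} = - \frac{3313001}{2484750} \approx -1.3333$)
$\frac{197649}{148692} + \frac{K}{z{\left(-417 \right)}} = \frac{197649}{148692} - \frac{3313001}{2484750 \cdot 414} = 197649 \cdot \frac{1}{148692} - \frac{3313001}{1028686500} = \frac{65883}{49564} - \frac{3313001}{1028686500} = \frac{4225546693621}{3186613605375}$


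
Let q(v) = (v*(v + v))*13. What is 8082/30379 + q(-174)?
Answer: 23913627786/30379 ≈ 7.8718e+5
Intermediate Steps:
q(v) = 26*v² (q(v) = (v*(2*v))*13 = (2*v²)*13 = 26*v²)
8082/30379 + q(-174) = 8082/30379 + 26*(-174)² = 8082*(1/30379) + 26*30276 = 8082/30379 + 787176 = 23913627786/30379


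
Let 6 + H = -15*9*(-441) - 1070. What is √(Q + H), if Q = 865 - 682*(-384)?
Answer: 2*√80303 ≈ 566.76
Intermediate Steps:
Q = 262753 (Q = 865 + 261888 = 262753)
H = 58459 (H = -6 + (-15*9*(-441) - 1070) = -6 + (-135*(-441) - 1070) = -6 + (59535 - 1070) = -6 + 58465 = 58459)
√(Q + H) = √(262753 + 58459) = √321212 = 2*√80303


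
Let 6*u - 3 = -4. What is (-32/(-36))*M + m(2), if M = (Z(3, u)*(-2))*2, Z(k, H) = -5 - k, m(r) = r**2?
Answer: 292/9 ≈ 32.444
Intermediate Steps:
u = -1/6 (u = 1/2 + (1/6)*(-4) = 1/2 - 2/3 = -1/6 ≈ -0.16667)
M = 32 (M = ((-5 - 1*3)*(-2))*2 = ((-5 - 3)*(-2))*2 = -8*(-2)*2 = 16*2 = 32)
(-32/(-36))*M + m(2) = -32/(-36)*32 + 2**2 = -32*(-1/36)*32 + 4 = (8/9)*32 + 4 = 256/9 + 4 = 292/9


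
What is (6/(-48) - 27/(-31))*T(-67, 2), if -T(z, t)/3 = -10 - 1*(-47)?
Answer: -20535/248 ≈ -82.802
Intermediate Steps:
T(z, t) = -111 (T(z, t) = -3*(-10 - 1*(-47)) = -3*(-10 + 47) = -3*37 = -111)
(6/(-48) - 27/(-31))*T(-67, 2) = (6/(-48) - 27/(-31))*(-111) = (6*(-1/48) - 27*(-1/31))*(-111) = (-⅛ + 27/31)*(-111) = (185/248)*(-111) = -20535/248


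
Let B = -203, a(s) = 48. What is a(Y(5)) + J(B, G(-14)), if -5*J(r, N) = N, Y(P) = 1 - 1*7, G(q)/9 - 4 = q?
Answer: 66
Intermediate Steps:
G(q) = 36 + 9*q
Y(P) = -6 (Y(P) = 1 - 7 = -6)
J(r, N) = -N/5
a(Y(5)) + J(B, G(-14)) = 48 - (36 + 9*(-14))/5 = 48 - (36 - 126)/5 = 48 - ⅕*(-90) = 48 + 18 = 66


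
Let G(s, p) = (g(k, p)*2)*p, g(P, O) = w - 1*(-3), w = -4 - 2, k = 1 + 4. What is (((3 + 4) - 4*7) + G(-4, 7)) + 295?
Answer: 232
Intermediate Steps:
k = 5
w = -6
g(P, O) = -3 (g(P, O) = -6 - 1*(-3) = -6 + 3 = -3)
G(s, p) = -6*p (G(s, p) = (-3*2)*p = -6*p)
(((3 + 4) - 4*7) + G(-4, 7)) + 295 = (((3 + 4) - 4*7) - 6*7) + 295 = ((7 - 28) - 42) + 295 = (-21 - 42) + 295 = -63 + 295 = 232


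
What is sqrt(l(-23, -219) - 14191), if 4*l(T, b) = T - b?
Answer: I*sqrt(14142) ≈ 118.92*I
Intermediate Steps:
l(T, b) = -b/4 + T/4 (l(T, b) = (T - b)/4 = -b/4 + T/4)
sqrt(l(-23, -219) - 14191) = sqrt((-1/4*(-219) + (1/4)*(-23)) - 14191) = sqrt((219/4 - 23/4) - 14191) = sqrt(49 - 14191) = sqrt(-14142) = I*sqrt(14142)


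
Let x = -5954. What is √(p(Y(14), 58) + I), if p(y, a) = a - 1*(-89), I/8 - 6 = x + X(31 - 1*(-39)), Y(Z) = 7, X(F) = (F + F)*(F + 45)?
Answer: √81363 ≈ 285.24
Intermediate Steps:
X(F) = 2*F*(45 + F) (X(F) = (2*F)*(45 + F) = 2*F*(45 + F))
I = 81216 (I = 48 + 8*(-5954 + 2*(31 - 1*(-39))*(45 + (31 - 1*(-39)))) = 48 + 8*(-5954 + 2*(31 + 39)*(45 + (31 + 39))) = 48 + 8*(-5954 + 2*70*(45 + 70)) = 48 + 8*(-5954 + 2*70*115) = 48 + 8*(-5954 + 16100) = 48 + 8*10146 = 48 + 81168 = 81216)
p(y, a) = 89 + a (p(y, a) = a + 89 = 89 + a)
√(p(Y(14), 58) + I) = √((89 + 58) + 81216) = √(147 + 81216) = √81363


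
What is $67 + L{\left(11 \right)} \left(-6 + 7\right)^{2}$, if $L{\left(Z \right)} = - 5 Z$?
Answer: $12$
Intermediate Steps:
$67 + L{\left(11 \right)} \left(-6 + 7\right)^{2} = 67 + \left(-5\right) 11 \left(-6 + 7\right)^{2} = 67 - 55 \cdot 1^{2} = 67 - 55 = 12$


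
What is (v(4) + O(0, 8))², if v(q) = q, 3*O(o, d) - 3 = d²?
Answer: 6241/9 ≈ 693.44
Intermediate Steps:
O(o, d) = 1 + d²/3
(v(4) + O(0, 8))² = (4 + (1 + (⅓)*8²))² = (4 + (1 + (⅓)*64))² = (4 + (1 + 64/3))² = (4 + 67/3)² = (79/3)² = 6241/9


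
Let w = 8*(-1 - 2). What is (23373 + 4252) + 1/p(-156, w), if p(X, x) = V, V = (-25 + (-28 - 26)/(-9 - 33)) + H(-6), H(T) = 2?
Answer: 4198993/152 ≈ 27625.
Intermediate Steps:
w = -24 (w = 8*(-3) = -24)
V = -152/7 (V = (-25 + (-28 - 26)/(-9 - 33)) + 2 = (-25 - 54/(-42)) + 2 = (-25 - 54*(-1/42)) + 2 = (-25 + 9/7) + 2 = -166/7 + 2 = -152/7 ≈ -21.714)
p(X, x) = -152/7
(23373 + 4252) + 1/p(-156, w) = (23373 + 4252) + 1/(-152/7) = 27625 - 7/152 = 4198993/152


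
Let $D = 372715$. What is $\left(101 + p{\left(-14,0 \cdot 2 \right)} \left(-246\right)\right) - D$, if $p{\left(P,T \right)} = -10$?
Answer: $-370154$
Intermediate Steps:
$\left(101 + p{\left(-14,0 \cdot 2 \right)} \left(-246\right)\right) - D = \left(101 - -2460\right) - 372715 = \left(101 + 2460\right) - 372715 = 2561 - 372715 = -370154$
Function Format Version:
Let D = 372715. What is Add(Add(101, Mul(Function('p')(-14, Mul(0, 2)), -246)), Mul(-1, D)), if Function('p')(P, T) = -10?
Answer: -370154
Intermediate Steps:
Add(Add(101, Mul(Function('p')(-14, Mul(0, 2)), -246)), Mul(-1, D)) = Add(Add(101, Mul(-10, -246)), Mul(-1, 372715)) = Add(Add(101, 2460), -372715) = Add(2561, -372715) = -370154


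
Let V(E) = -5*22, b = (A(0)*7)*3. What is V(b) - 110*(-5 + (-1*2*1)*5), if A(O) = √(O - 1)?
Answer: 1540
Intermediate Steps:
A(O) = √(-1 + O)
b = 21*I (b = (√(-1 + 0)*7)*3 = (√(-1)*7)*3 = (I*7)*3 = (7*I)*3 = 21*I ≈ 21.0*I)
V(E) = -110
V(b) - 110*(-5 + (-1*2*1)*5) = -110 - 110*(-5 + (-1*2*1)*5) = -110 - 110*(-5 - 2*1*5) = -110 - 110*(-5 - 2*5) = -110 - 110*(-5 - 10) = -110 - 110*(-15) = -110 - 1*(-1650) = -110 + 1650 = 1540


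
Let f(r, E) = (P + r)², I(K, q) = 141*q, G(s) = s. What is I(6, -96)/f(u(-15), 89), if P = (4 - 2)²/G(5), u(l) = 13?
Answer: -37600/529 ≈ -71.078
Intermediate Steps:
P = ⅘ (P = (4 - 2)²/5 = 2²*(⅕) = 4*(⅕) = ⅘ ≈ 0.80000)
f(r, E) = (⅘ + r)²
I(6, -96)/f(u(-15), 89) = (141*(-96))/(((4 + 5*13)²/25)) = -13536*25/(4 + 65)² = -13536/((1/25)*69²) = -13536/((1/25)*4761) = -13536/4761/25 = -13536*25/4761 = -37600/529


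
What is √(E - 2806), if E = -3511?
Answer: I*√6317 ≈ 79.48*I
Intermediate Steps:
√(E - 2806) = √(-3511 - 2806) = √(-6317) = I*√6317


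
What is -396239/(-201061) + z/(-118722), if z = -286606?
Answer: 1113484846/253940043 ≈ 4.3848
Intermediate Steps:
-396239/(-201061) + z/(-118722) = -396239/(-201061) - 286606/(-118722) = -396239*(-1/201061) - 286606*(-1/118722) = 396239/201061 + 3049/1263 = 1113484846/253940043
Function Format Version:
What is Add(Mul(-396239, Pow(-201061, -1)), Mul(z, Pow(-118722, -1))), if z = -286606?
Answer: Rational(1113484846, 253940043) ≈ 4.3848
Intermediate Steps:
Add(Mul(-396239, Pow(-201061, -1)), Mul(z, Pow(-118722, -1))) = Add(Mul(-396239, Pow(-201061, -1)), Mul(-286606, Pow(-118722, -1))) = Add(Mul(-396239, Rational(-1, 201061)), Mul(-286606, Rational(-1, 118722))) = Add(Rational(396239, 201061), Rational(3049, 1263)) = Rational(1113484846, 253940043)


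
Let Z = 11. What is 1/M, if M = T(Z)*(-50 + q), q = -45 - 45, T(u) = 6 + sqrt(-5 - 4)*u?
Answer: -1/26250 + 11*I/52500 ≈ -3.8095e-5 + 0.00020952*I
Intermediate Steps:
T(u) = 6 + 3*I*u (T(u) = 6 + sqrt(-9)*u = 6 + (3*I)*u = 6 + 3*I*u)
q = -90
M = -840 - 4620*I (M = (6 + 3*I*11)*(-50 - 90) = (6 + 33*I)*(-140) = -840 - 4620*I ≈ -840.0 - 4620.0*I)
1/M = 1/(-840 - 4620*I) = (-840 + 4620*I)/22050000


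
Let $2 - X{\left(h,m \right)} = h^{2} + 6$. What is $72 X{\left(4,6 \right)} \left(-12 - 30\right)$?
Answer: $60480$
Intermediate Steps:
$X{\left(h,m \right)} = -4 - h^{2}$ ($X{\left(h,m \right)} = 2 - \left(h^{2} + 6\right) = 2 - \left(6 + h^{2}\right) = -4 - h^{2}$)
$72 X{\left(4,6 \right)} \left(-12 - 30\right) = 72 \left(-4 - 4^{2}\right) \left(-12 - 30\right) = 72 \left(-4 - 16\right) \left(-42\right) = 72 \left(\left(-20\right) \left(-42\right)\right) = 72 \cdot 840 = 60480$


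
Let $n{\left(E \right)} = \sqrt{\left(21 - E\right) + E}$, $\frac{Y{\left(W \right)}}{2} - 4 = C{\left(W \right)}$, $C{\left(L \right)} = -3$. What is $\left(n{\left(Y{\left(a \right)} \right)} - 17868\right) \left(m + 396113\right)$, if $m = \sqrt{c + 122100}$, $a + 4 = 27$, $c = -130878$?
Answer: $- \left(17868 - \sqrt{21}\right) \left(396113 + i \sqrt{8778}\right) \approx -7.0759 \cdot 10^{9} - 1.6736 \cdot 10^{6} i$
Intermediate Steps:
$a = 23$ ($a = -4 + 27 = 23$)
$Y{\left(W \right)} = 2$ ($Y{\left(W \right)} = 8 + 2 \left(-3\right) = 8 - 6 = 2$)
$n{\left(E \right)} = \sqrt{21}$
$m = i \sqrt{8778}$ ($m = \sqrt{-130878 + 122100} = \sqrt{-8778} = i \sqrt{8778} \approx 93.691 i$)
$\left(n{\left(Y{\left(a \right)} \right)} - 17868\right) \left(m + 396113\right) = \left(\sqrt{21} - 17868\right) \left(i \sqrt{8778} + 396113\right) = \left(-17868 + \sqrt{21}\right) \left(396113 + i \sqrt{8778}\right)$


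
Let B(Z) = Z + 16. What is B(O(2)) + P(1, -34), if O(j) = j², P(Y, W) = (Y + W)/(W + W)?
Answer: 1393/68 ≈ 20.485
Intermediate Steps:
P(Y, W) = (W + Y)/(2*W) (P(Y, W) = (W + Y)/((2*W)) = (W + Y)*(1/(2*W)) = (W + Y)/(2*W))
B(Z) = 16 + Z
B(O(2)) + P(1, -34) = (16 + 2²) + (½)*(-34 + 1)/(-34) = (16 + 4) + (½)*(-1/34)*(-33) = 20 + 33/68 = 1393/68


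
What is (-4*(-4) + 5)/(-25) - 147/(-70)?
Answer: 63/50 ≈ 1.2600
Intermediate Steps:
(-4*(-4) + 5)/(-25) - 147/(-70) = (16 + 5)*(-1/25) - 147*(-1/70) = 21*(-1/25) + 21/10 = -21/25 + 21/10 = 63/50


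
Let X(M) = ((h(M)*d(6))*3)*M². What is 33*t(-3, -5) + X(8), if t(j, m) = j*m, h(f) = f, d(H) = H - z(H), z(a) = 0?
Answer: 9711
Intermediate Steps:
d(H) = H (d(H) = H - 1*0 = H + 0 = H)
X(M) = 18*M³ (X(M) = ((M*6)*3)*M² = ((6*M)*3)*M² = (18*M)*M² = 18*M³)
33*t(-3, -5) + X(8) = 33*(-3*(-5)) + 18*8³ = 33*15 + 18*512 = 495 + 9216 = 9711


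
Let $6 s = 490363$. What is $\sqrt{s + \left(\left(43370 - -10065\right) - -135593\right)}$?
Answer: $\frac{\sqrt{9747186}}{6} \approx 520.34$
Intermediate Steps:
$s = \frac{490363}{6}$ ($s = \frac{1}{6} \cdot 490363 = \frac{490363}{6} \approx 81727.0$)
$\sqrt{s + \left(\left(43370 - -10065\right) - -135593\right)} = \sqrt{\frac{490363}{6} + \left(\left(43370 - -10065\right) - -135593\right)} = \sqrt{\frac{490363}{6} + \left(\left(43370 + 10065\right) + 135593\right)} = \sqrt{\frac{490363}{6} + \left(53435 + 135593\right)} = \sqrt{\frac{490363}{6} + 189028} = \sqrt{\frac{1624531}{6}} = \frac{\sqrt{9747186}}{6}$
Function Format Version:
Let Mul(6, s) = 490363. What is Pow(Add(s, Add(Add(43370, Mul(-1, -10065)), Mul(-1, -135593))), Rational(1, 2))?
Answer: Mul(Rational(1, 6), Pow(9747186, Rational(1, 2))) ≈ 520.34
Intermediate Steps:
s = Rational(490363, 6) (s = Mul(Rational(1, 6), 490363) = Rational(490363, 6) ≈ 81727.)
Pow(Add(s, Add(Add(43370, Mul(-1, -10065)), Mul(-1, -135593))), Rational(1, 2)) = Pow(Add(Rational(490363, 6), Add(Add(43370, Mul(-1, -10065)), Mul(-1, -135593))), Rational(1, 2)) = Pow(Add(Rational(490363, 6), Add(Add(43370, 10065), 135593)), Rational(1, 2)) = Pow(Add(Rational(490363, 6), Add(53435, 135593)), Rational(1, 2)) = Pow(Add(Rational(490363, 6), 189028), Rational(1, 2)) = Pow(Rational(1624531, 6), Rational(1, 2)) = Mul(Rational(1, 6), Pow(9747186, Rational(1, 2)))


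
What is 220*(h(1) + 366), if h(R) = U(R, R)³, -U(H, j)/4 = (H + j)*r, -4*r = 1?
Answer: 82280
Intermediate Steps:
r = -¼ (r = -¼*1 = -¼ ≈ -0.25000)
U(H, j) = H + j (U(H, j) = -4*(H + j)*(-1)/4 = -4*(-H/4 - j/4) = H + j)
h(R) = 8*R³ (h(R) = (R + R)³ = (2*R)³ = 8*R³)
220*(h(1) + 366) = 220*(8*1³ + 366) = 220*(8*1 + 366) = 220*(8 + 366) = 220*374 = 82280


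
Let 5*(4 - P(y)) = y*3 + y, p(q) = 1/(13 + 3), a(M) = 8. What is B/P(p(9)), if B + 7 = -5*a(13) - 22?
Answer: -1380/79 ≈ -17.468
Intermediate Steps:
p(q) = 1/16
B = -69 (B = -7 + (-5*8 - 22) = -7 + (-40 - 22) = -7 - 62 = -69)
P(y) = 4 - 4*y/5 (P(y) = 4 - (y*3 + y)/5 = 4 - (3*y + y)/5 = 4 - 4*y/5)
B/P(p(9)) = -69/(4 - ⅘*1/16) = -69/(4 - 1/20) = -69/79/20 = -69*20/79 = -1380/79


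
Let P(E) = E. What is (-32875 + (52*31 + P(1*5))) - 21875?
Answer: -53133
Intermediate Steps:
(-32875 + (52*31 + P(1*5))) - 21875 = (-32875 + (52*31 + 1*5)) - 21875 = (-32875 + (1612 + 5)) - 21875 = (-32875 + 1617) - 21875 = -31258 - 21875 = -53133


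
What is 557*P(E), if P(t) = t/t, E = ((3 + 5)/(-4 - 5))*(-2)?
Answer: 557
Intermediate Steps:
E = 16/9 (E = (8/(-9))*(-2) = (8*(-⅑))*(-2) = -8/9*(-2) = 16/9 ≈ 1.7778)
P(t) = 1
557*P(E) = 557*1 = 557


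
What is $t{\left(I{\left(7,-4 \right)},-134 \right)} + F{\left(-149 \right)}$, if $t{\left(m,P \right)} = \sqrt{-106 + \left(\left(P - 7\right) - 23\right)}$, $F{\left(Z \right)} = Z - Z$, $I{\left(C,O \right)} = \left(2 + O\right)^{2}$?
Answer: $3 i \sqrt{30} \approx 16.432 i$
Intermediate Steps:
$F{\left(Z \right)} = 0$
$t{\left(m,P \right)} = \sqrt{-136 + P}$ ($t{\left(m,P \right)} = \sqrt{-106 + \left(\left(-7 + P\right) - 23\right)} = \sqrt{-106 + \left(-30 + P\right)} = \sqrt{-136 + P}$)
$t{\left(I{\left(7,-4 \right)},-134 \right)} + F{\left(-149 \right)} = \sqrt{-136 - 134} + 0 = \sqrt{-270} + 0 = 3 i \sqrt{30} + 0 = 3 i \sqrt{30}$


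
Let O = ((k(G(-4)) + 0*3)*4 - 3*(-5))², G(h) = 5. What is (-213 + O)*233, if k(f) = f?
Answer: 235796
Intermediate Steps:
O = 1225 (O = ((5 + 0*3)*4 - 3*(-5))² = ((5 + 0)*4 + 15)² = (5*4 + 15)² = (20 + 15)² = 35² = 1225)
(-213 + O)*233 = (-213 + 1225)*233 = 1012*233 = 235796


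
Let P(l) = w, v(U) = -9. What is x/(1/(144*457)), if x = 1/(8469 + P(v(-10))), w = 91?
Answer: 4113/535 ≈ 7.6879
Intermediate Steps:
P(l) = 91
x = 1/8560 (x = 1/(8469 + 91) = 1/8560 ≈ 0.00011682)
x/(1/(144*457)) = 1/(8560*(1/(144*457))) = 1/(8560*(1/65808)) = (1/8560)*65808 = 4113/535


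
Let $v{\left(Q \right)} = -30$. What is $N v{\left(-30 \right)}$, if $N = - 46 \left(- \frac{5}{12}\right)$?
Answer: $-575$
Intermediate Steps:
$N = \frac{115}{6}$ ($N = - 46 \left(\left(-5\right) \frac{1}{12}\right) = \left(-46\right) \left(- \frac{5}{12}\right) = \frac{115}{6} \approx 19.167$)
$N v{\left(-30 \right)} = \frac{115}{6} \left(-30\right) = -575$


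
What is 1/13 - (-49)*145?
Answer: 92366/13 ≈ 7105.1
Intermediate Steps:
1/13 - (-49)*145 = 1/13 - 49*(-145) = 1/13 + 7105 = 92366/13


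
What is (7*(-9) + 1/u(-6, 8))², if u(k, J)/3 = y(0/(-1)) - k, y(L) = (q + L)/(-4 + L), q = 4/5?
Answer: 29986576/7569 ≈ 3961.8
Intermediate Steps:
q = ⅘ (q = 4*(⅕) = ⅘ ≈ 0.80000)
y(L) = (⅘ + L)/(-4 + L)
u(k, J) = -⅗ - 3*k (u(k, J) = 3*((⅘ + 0/(-1))/(-4 + 0/(-1)) - k) = 3*((⅘ + 0*(-1))/(-4 + 0*(-1)) - k) = 3*((⅘ + 0)/(-4 + 0) - k) = 3*((⅘)/(-4) - k) = 3*(-¼*⅘ - k) = 3*(-⅕ - k) = -⅗ - 3*k)
(7*(-9) + 1/u(-6, 8))² = (7*(-9) + 1/(-⅗ - 3*(-6)))² = (-63 + 1/(-⅗ + 18))² = (-63 + 1/(87/5))² = (-63 + 5/87)² = (-5476/87)² = 29986576/7569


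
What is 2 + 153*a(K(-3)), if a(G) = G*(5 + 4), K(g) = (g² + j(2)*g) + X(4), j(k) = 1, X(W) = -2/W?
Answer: 15151/2 ≈ 7575.5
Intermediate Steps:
K(g) = -½ + g + g² (K(g) = (g² + 1*g) - 2/4 = (g² + g) - 2*¼ = (g + g²) - ½ = -½ + g + g²)
a(G) = 9*G (a(G) = G*9 = 9*G)
2 + 153*a(K(-3)) = 2 + 153*(9*(-½ - 3 + (-3)²)) = 2 + 153*(9*(-½ - 3 + 9)) = 2 + 153*(9*(11/2)) = 2 + 153*(99/2) = 2 + 15147/2 = 15151/2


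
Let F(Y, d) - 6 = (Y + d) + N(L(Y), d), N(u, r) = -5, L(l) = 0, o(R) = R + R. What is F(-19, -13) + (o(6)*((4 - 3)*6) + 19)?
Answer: 60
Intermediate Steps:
o(R) = 2*R
F(Y, d) = 1 + Y + d (F(Y, d) = 6 + ((Y + d) - 5) = 6 + (-5 + Y + d) = 1 + Y + d)
F(-19, -13) + (o(6)*((4 - 3)*6) + 19) = (1 - 19 - 13) + ((2*6)*((4 - 3)*6) + 19) = -31 + (12*(1*6) + 19) = -31 + (12*6 + 19) = -31 + (72 + 19) = -31 + 91 = 60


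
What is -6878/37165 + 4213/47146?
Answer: -15244913/159289190 ≈ -0.095706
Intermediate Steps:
-6878/37165 + 4213/47146 = -6878*1/37165 + 4213*(1/47146) = -6878/37165 + 383/4286 = -15244913/159289190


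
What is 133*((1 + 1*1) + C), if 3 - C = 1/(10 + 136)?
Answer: 96957/146 ≈ 664.09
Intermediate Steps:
C = 437/146 (C = 3 - 1/(10 + 136) = 3 - 1/146 = 437/146 ≈ 2.9931)
133*((1 + 1*1) + C) = 133*((1 + 1*1) + 437/146) = 133*((1 + 1) + 437/146) = 133*(2 + 437/146) = 133*(729/146) = 96957/146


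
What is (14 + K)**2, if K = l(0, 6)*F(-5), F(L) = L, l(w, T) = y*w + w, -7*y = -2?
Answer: 196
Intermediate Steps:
y = 2/7 (y = -1/7*(-2) = 2/7 ≈ 0.28571)
l(w, T) = 9*w/7 (l(w, T) = 2*w/7 + w = 9*w/7)
K = 0 (K = ((9/7)*0)*(-5) = 0*(-5) = 0)
(14 + K)**2 = (14 + 0)**2 = 14**2 = 196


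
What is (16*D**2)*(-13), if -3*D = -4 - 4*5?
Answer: -13312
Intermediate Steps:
D = 8 (D = -(-4 - 4*5)/3 = -(-4 - 20)/3 = -1/3*(-24) = 8)
(16*D**2)*(-13) = (16*8**2)*(-13) = (16*64)*(-13) = 1024*(-13) = -13312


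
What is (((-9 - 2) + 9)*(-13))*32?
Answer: 832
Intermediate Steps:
(((-9 - 2) + 9)*(-13))*32 = ((-11 + 9)*(-13))*32 = -2*(-13)*32 = 26*32 = 832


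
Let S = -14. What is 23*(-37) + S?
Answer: -865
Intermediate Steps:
23*(-37) + S = 23*(-37) - 14 = -851 - 14 = -865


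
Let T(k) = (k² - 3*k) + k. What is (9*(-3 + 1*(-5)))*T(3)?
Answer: -216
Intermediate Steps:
T(k) = k² - 2*k
(9*(-3 + 1*(-5)))*T(3) = (9*(-3 + 1*(-5)))*(3*(-2 + 3)) = (9*(-3 - 5))*(3*1) = (9*(-8))*3 = -72*3 = -216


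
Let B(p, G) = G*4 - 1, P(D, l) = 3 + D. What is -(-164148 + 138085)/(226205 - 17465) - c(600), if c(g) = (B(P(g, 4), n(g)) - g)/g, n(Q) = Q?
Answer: -5998091/2087400 ≈ -2.8735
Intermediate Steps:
B(p, G) = -1 + 4*G (B(p, G) = 4*G - 1 = -1 + 4*G)
c(g) = (-1 + 3*g)/g (c(g) = ((-1 + 4*g) - g)/g = (-1 + 3*g)/g)
-(-164148 + 138085)/(226205 - 17465) - c(600) = -(-164148 + 138085)/(226205 - 17465) - (3 - 1/600) = -(-26063)/208740 - (3 - 1*1/600) = -(-26063)/208740 - (3 - 1/600) = -1*(-26063/208740) - 1*1799/600 = 26063/208740 - 1799/600 = -5998091/2087400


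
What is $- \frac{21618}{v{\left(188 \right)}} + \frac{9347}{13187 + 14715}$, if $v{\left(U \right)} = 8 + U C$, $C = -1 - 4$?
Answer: $\frac{76487105}{3250583} \approx 23.53$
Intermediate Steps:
$C = -5$
$v{\left(U \right)} = 8 - 5 U$ ($v{\left(U \right)} = 8 + U \left(-5\right) = 8 - 5 U$)
$- \frac{21618}{v{\left(188 \right)}} + \frac{9347}{13187 + 14715} = - \frac{21618}{8 - 940} + \frac{9347}{13187 + 14715} = - \frac{21618}{8 - 940} + \frac{9347}{27902} = - \frac{21618}{-932} + 9347 \cdot \frac{1}{27902} = \left(-21618\right) \left(- \frac{1}{932}\right) + \frac{9347}{27902} = \frac{10809}{466} + \frac{9347}{27902} = \frac{76487105}{3250583}$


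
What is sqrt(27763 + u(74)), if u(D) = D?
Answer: 3*sqrt(3093) ≈ 166.84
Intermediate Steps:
sqrt(27763 + u(74)) = sqrt(27763 + 74) = sqrt(27837) = 3*sqrt(3093)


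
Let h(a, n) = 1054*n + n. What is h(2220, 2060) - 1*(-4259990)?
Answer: 6433290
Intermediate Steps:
h(a, n) = 1055*n
h(2220, 2060) - 1*(-4259990) = 1055*2060 - 1*(-4259990) = 2173300 + 4259990 = 6433290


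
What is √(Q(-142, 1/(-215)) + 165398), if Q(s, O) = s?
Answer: 2*√41314 ≈ 406.52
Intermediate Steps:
√(Q(-142, 1/(-215)) + 165398) = √(-142 + 165398) = √165256 = 2*√41314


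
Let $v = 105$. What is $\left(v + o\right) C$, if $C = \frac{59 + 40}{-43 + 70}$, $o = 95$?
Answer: $\frac{2200}{3} \approx 733.33$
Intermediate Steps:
$C = \frac{11}{3}$ ($C = \frac{99}{27} = 99 \cdot \frac{1}{27} = \frac{11}{3} \approx 3.6667$)
$\left(v + o\right) C = \left(105 + 95\right) \frac{11}{3} = 200 \cdot \frac{11}{3} = \frac{2200}{3}$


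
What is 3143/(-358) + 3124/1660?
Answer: -1024747/148570 ≈ -6.8974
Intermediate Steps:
3143/(-358) + 3124/1660 = 3143*(-1/358) + 3124*(1/1660) = -3143/358 + 781/415 = -1024747/148570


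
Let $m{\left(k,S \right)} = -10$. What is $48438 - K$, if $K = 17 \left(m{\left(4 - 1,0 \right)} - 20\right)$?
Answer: $48948$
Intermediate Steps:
$K = -510$ ($K = 17 \left(-10 - 20\right) = 17 \left(-30\right) = -510$)
$48438 - K = 48438 - -510 = 48438 + 510 = 48948$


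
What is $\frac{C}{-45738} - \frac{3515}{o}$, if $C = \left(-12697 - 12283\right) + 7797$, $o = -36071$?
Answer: $\frac{111511009}{235687914} \approx 0.47313$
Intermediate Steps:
$C = -17183$ ($C = -24980 + 7797 = -17183$)
$\frac{C}{-45738} - \frac{3515}{o} = - \frac{17183}{-45738} - \frac{3515}{-36071} = \left(-17183\right) \left(- \frac{1}{45738}\right) - - \frac{3515}{36071} = \frac{17183}{45738} + \frac{3515}{36071} = \frac{111511009}{235687914}$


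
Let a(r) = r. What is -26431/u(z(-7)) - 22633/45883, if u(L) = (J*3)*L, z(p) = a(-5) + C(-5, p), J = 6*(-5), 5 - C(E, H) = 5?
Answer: -1222918423/20647350 ≈ -59.229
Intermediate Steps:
C(E, H) = 0 (C(E, H) = 5 - 1*5 = 5 - 5 = 0)
J = -30
z(p) = -5 (z(p) = -5 + 0 = -5)
u(L) = -90*L (u(L) = (-30*3)*L = -90*L)
-26431/u(z(-7)) - 22633/45883 = -26431/((-90*(-5))) - 22633/45883 = -26431/450 - 22633*1/45883 = -26431*1/450 - 22633/45883 = -26431/450 - 22633/45883 = -1222918423/20647350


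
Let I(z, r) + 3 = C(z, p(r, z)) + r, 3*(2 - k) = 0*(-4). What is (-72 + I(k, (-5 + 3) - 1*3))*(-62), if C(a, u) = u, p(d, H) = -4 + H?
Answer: 5084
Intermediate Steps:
k = 2 (k = 2 - 0*(-4) = 2 - 1/3*0 = 2 + 0 = 2)
I(z, r) = -7 + r + z (I(z, r) = -3 + ((-4 + z) + r) = -3 + (-4 + r + z) = -7 + r + z)
(-72 + I(k, (-5 + 3) - 1*3))*(-62) = (-72 + (-7 + ((-5 + 3) - 1*3) + 2))*(-62) = (-72 + (-7 + (-2 - 3) + 2))*(-62) = (-72 + (-7 - 5 + 2))*(-62) = (-72 - 10)*(-62) = -82*(-62) = 5084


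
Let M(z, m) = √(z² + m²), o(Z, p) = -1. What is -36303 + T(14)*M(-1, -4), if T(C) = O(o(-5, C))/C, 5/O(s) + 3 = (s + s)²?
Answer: -36303 + 5*√17/14 ≈ -36302.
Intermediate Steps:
O(s) = 5/(-3 + 4*s²) (O(s) = 5/(-3 + (s + s)²) = 5/(-3 + (2*s)²) = 5/(-3 + 4*s²))
M(z, m) = √(m² + z²)
T(C) = 5/C (T(C) = (5/(-3 + 4*(-1)²))/C = (5/(-3 + 4*1))/C = (5/(-3 + 4))/C = (5/1)/C = (5*1)/C = 5/C)
-36303 + T(14)*M(-1, -4) = -36303 + (5/14)*√((-4)² + (-1)²) = -36303 + (5*(1/14))*√(16 + 1) = -36303 + 5*√17/14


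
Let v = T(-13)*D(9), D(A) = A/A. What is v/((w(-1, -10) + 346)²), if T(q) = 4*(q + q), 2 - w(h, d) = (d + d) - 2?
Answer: -26/34225 ≈ -0.00075968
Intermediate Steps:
D(A) = 1
w(h, d) = 4 - 2*d (w(h, d) = 2 - ((d + d) - 2) = 2 - (2*d - 2) = 2 - (-2 + 2*d) = 2 + (2 - 2*d) = 4 - 2*d)
T(q) = 8*q (T(q) = 4*(2*q) = 8*q)
v = -104 (v = (8*(-13))*1 = -104*1 = -104)
v/((w(-1, -10) + 346)²) = -104/((4 - 2*(-10)) + 346)² = -104/((4 + 20) + 346)² = -104/(24 + 346)² = -104/(370²) = -104/136900 = -104*1/136900 = -26/34225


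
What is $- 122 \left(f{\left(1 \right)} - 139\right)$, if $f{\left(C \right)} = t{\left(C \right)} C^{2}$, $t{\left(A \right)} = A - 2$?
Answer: $17080$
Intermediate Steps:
$t{\left(A \right)} = -2 + A$
$f{\left(C \right)} = C^{2} \left(-2 + C\right)$ ($f{\left(C \right)} = \left(-2 + C\right) C^{2} = C^{2} \left(-2 + C\right)$)
$- 122 \left(f{\left(1 \right)} - 139\right) = - 122 \left(1^{2} \left(-2 + 1\right) - 139\right) = - 122 \left(1 \left(-1\right) - 139\right) = - 122 \left(-1 - 139\right) = \left(-122\right) \left(-140\right) = 17080$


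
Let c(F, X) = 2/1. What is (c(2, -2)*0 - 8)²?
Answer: 64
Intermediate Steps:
c(F, X) = 2 (c(F, X) = 2*1 = 2)
(c(2, -2)*0 - 8)² = (2*0 - 8)² = (0 - 8)² = (-8)² = 64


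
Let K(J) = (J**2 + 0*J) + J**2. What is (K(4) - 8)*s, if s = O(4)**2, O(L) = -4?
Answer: 384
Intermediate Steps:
s = 16 (s = (-4)**2 = 16)
K(J) = 2*J**2 (K(J) = (J**2 + 0) + J**2 = J**2 + J**2 = 2*J**2)
(K(4) - 8)*s = (2*4**2 - 8)*16 = (2*16 - 8)*16 = (32 - 8)*16 = 24*16 = 384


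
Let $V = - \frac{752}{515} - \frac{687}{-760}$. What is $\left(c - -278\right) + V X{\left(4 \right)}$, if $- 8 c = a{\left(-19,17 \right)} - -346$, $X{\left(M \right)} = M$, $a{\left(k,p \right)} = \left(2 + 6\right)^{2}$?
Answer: $\frac{8787909}{39140} \approx 224.52$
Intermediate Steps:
$a{\left(k,p \right)} = 64$ ($a{\left(k,p \right)} = 8^{2} = 64$)
$c = - \frac{205}{4}$ ($c = - \frac{64 - -346}{8} = - \frac{64 + 346}{8} = \left(- \frac{1}{8}\right) 410 = - \frac{205}{4} \approx -51.25$)
$V = - \frac{43543}{78280}$ ($V = \left(-752\right) \frac{1}{515} - - \frac{687}{760} = - \frac{752}{515} + \frac{687}{760} = - \frac{43543}{78280} \approx -0.55625$)
$\left(c - -278\right) + V X{\left(4 \right)} = \left(- \frac{205}{4} - -278\right) - \frac{43543}{19570} = \left(- \frac{205}{4} + 278\right) - \frac{43543}{19570} = \frac{907}{4} - \frac{43543}{19570} = \frac{8787909}{39140}$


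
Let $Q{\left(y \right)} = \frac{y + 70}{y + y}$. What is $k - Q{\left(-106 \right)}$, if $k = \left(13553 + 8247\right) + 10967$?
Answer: $\frac{1736642}{53} \approx 32767.0$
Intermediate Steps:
$Q{\left(y \right)} = \frac{70 + y}{2 y}$
$k = 32767$ ($k = 21800 + 10967 = 32767$)
$k - Q{\left(-106 \right)} = 32767 - \frac{70 - 106}{2 \left(-106\right)} = 32767 - \frac{1}{2} \left(- \frac{1}{106}\right) \left(-36\right) = 32767 - \frac{9}{53} = \frac{1736642}{53}$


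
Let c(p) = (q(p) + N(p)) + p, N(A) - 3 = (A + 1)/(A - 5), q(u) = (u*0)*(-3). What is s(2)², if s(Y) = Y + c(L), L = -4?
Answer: 16/9 ≈ 1.7778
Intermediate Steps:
q(u) = 0 (q(u) = 0*(-3) = 0)
N(A) = 3 + (1 + A)/(-5 + A) (N(A) = 3 + (A + 1)/(A - 5) = 3 + (1 + A)/(-5 + A))
c(p) = p + 2*(-7 + 2*p)/(-5 + p) (c(p) = (0 + 2*(-7 + 2*p)/(-5 + p)) + p = 2*(-7 + 2*p)/(-5 + p) + p = p + 2*(-7 + 2*p)/(-5 + p))
s(Y) = -⅔ + Y (s(Y) = Y + (-14 + (-4)² - 1*(-4))/(-5 - 4) = Y + (-14 + 16 + 4)/(-9) = Y - ⅑*6 = Y - ⅔ = -⅔ + Y)
s(2)² = (-⅔ + 2)² = (4/3)² = 16/9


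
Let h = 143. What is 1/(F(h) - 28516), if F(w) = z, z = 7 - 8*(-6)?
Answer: -1/28461 ≈ -3.5136e-5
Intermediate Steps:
z = 55 (z = 7 + 48 = 55)
F(w) = 55
1/(F(h) - 28516) = 1/(55 - 28516) = 1/(-28461) = -1/28461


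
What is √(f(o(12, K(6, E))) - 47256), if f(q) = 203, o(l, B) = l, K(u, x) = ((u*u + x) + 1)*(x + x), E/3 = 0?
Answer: I*√47053 ≈ 216.92*I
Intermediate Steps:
E = 0 (E = 3*0 = 0)
K(u, x) = 2*x*(1 + x + u²) (K(u, x) = ((u² + x) + 1)*(2*x) = ((x + u²) + 1)*(2*x) = (1 + x + u²)*(2*x) = 2*x*(1 + x + u²))
√(f(o(12, K(6, E))) - 47256) = √(203 - 47256) = √(-47053) = I*√47053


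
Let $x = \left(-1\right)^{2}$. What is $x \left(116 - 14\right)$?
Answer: $102$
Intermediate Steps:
$x = 1$
$x \left(116 - 14\right) = 1 \left(116 - 14\right) = 1 \cdot 102 = 102$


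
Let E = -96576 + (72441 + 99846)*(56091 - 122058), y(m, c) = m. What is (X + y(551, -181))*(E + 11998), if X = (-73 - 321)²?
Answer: -1770572395036209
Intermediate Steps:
X = 155236 (X = (-394)² = 155236)
E = -11365353105 (E = -96576 + 172287*(-65967) = -96576 - 11365256529 = -11365353105)
(X + y(551, -181))*(E + 11998) = (155236 + 551)*(-11365353105 + 11998) = 155787*(-11365341107) = -1770572395036209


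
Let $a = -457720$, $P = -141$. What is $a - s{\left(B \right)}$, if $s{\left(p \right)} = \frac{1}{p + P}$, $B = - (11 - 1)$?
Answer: $- \frac{69115719}{151} \approx -4.5772 \cdot 10^{5}$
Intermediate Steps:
$B = -10$ ($B = \left(-1\right) 10 = -10$)
$s{\left(p \right)} = \frac{1}{-141 + p}$ ($s{\left(p \right)} = \frac{1}{p - 141} = \frac{1}{-141 + p}$)
$a - s{\left(B \right)} = -457720 - \frac{1}{-141 - 10} = -457720 - \frac{1}{-151} = -457720 - - \frac{1}{151} = -457720 + \frac{1}{151} = - \frac{69115719}{151}$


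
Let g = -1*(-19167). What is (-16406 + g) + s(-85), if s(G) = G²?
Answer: 9986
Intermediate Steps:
g = 19167
(-16406 + g) + s(-85) = (-16406 + 19167) + (-85)² = 2761 + 7225 = 9986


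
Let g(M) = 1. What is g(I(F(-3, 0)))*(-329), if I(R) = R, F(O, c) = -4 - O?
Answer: -329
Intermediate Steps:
g(I(F(-3, 0)))*(-329) = 1*(-329) = -329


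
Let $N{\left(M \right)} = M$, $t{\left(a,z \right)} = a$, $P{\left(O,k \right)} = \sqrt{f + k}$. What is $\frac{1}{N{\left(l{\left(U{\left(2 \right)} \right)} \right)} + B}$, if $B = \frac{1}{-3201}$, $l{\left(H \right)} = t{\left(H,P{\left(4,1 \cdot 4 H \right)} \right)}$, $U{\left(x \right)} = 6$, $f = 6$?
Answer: $\frac{3201}{19205} \approx 0.16668$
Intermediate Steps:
$P{\left(O,k \right)} = \sqrt{6 + k}$
$l{\left(H \right)} = H$
$B = - \frac{1}{3201} \approx -0.0003124$
$\frac{1}{N{\left(l{\left(U{\left(2 \right)} \right)} \right)} + B} = \frac{1}{6 - \frac{1}{3201}} = \frac{1}{\frac{19205}{3201}} = \frac{3201}{19205}$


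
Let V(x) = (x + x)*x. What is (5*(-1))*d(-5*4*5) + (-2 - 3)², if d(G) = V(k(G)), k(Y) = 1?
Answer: 15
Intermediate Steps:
V(x) = 2*x² (V(x) = (2*x)*x = 2*x²)
d(G) = 2 (d(G) = 2*1² = 2*1 = 2)
(5*(-1))*d(-5*4*5) + (-2 - 3)² = (5*(-1))*2 + (-2 - 3)² = -5*2 + (-5)² = -10 + 25 = 15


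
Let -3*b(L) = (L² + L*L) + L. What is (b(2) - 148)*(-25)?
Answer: 11350/3 ≈ 3783.3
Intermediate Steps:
b(L) = -2*L²/3 - L/3 (b(L) = -((L² + L*L) + L)/3 = -((L² + L²) + L)/3 = -(2*L² + L)/3 = -(L + 2*L²)/3 = -2*L²/3 - L/3)
(b(2) - 148)*(-25) = (-⅓*2*(1 + 2*2) - 148)*(-25) = (-⅓*2*(1 + 4) - 148)*(-25) = (-⅓*2*5 - 148)*(-25) = (-10/3 - 148)*(-25) = -454/3*(-25) = 11350/3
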